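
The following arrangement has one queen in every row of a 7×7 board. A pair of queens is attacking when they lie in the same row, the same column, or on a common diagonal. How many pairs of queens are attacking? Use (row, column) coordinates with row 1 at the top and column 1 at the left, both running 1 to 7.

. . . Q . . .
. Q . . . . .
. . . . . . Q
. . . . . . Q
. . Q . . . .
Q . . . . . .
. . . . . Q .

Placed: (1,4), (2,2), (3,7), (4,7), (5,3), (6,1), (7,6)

Same column: (3,7)–(4,7) (column 7).
Same diagonal: (1,4)–(4,7) (|1−4| = |4−7| = 3).
Total attacking pairs: 2.

2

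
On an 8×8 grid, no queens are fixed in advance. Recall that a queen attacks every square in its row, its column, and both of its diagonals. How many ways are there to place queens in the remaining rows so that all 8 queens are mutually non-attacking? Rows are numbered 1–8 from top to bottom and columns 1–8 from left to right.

92

Branch on row 1: col 1 → 4; col 2 → 8; col 3 → 16; col 4 → 18; col 5 → 18; col 6 → 16; col 7 → 8; col 8 → 4.
Sum: 4 + 8 + 16 + 18 + 18 + 16 + 8 + 4 = 92.
(This is the classic 8-queens count.)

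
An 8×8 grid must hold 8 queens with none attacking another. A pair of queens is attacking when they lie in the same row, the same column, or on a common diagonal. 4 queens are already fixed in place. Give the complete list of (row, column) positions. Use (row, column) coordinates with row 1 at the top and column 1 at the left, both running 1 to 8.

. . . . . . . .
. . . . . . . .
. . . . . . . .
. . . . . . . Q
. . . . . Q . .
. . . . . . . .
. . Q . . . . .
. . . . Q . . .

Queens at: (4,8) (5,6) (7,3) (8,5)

(1,7) (2,4) (3,2) (4,8) (5,6) (6,1) (7,3) (8,5)

Row 1: attacked by (4,8)→{5,8}; (5,6)→{2,6}; (7,3)→{3}; (8,5)→{5}. Safe: 1, 4, 7. Place at column 7.
Row 2: attacked by (1,7)→{6,7,8}; (4,8)→{6,8}; (5,6)→{3,6}; (7,3)→{3,8}; (8,5)→{5}. Safe: 1, 2, 4. Place at column 4.
Row 3: attacked by (1,7)→{5,7}; (2,4)→{3,4,5}; (4,8)→{7,8}; (5,6)→{4,6,8}; (7,3)→{3,7}; (8,5)→{5}. Safe: 1, 2. Place at column 2.
Row 6: attacked by (1,7)→{2,7}; (2,4)→{4,8}; (3,2)→{2,5}; (4,8)→{6,8}; (5,6)→{5,6,7}; (7,3)→{2,3,4}; (8,5)→{3,5,7}. Safe: 1. Place at column 1.
Columns [7, 4, 2, 8, 6, 1, 3, 5], r−c [-6, -2, 1, -4, -1, 5, 4, 3], r+c [8, 6, 5, 12, 11, 7, 10, 13] are all distinct, so no two queens attack.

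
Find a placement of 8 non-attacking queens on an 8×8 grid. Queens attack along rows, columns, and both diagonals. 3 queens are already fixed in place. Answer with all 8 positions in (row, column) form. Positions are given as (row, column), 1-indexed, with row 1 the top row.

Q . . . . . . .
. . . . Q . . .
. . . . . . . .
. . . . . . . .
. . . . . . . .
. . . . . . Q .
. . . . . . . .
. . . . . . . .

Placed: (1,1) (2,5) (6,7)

(1,1) (2,5) (3,8) (4,6) (5,3) (6,7) (7,2) (8,4)

Row 3: attacked by (1,1)→{1,3}; (2,5)→{4,5,6}; (6,7)→{4,7}. Safe: 2, 8. Place at column 8.
Row 4: attacked by (1,1)→{1,4}; (2,5)→{3,5,7}; (3,8)→{7,8}; (6,7)→{5,7}. Safe: 2, 6. Place at column 6.
Row 5: attacked by (1,1)→{1,5}; (2,5)→{2,5,8}; (3,8)→{6,8}; (4,6)→{5,6,7}; (6,7)→{6,7,8}. Safe: 3, 4. Place at column 3.
Row 7: attacked by (1,1)→{1,7}; (2,5)→{5}; (3,8)→{4,8}; (4,6)→{3,6}; (5,3)→{1,3,5}; (6,7)→{6,7,8}. Safe: 2. Place at column 2.
Row 8: attacked by (1,1)→{1,8}; (2,5)→{5}; (3,8)→{3,8}; (4,6)→{2,6}; (5,3)→{3,6}; (6,7)→{5,7}; (7,2)→{1,2,3}. Safe: 4. Place at column 4.
Columns [1, 5, 8, 6, 3, 7, 2, 4], r−c [0, -3, -5, -2, 2, -1, 5, 4], r+c [2, 7, 11, 10, 8, 13, 9, 12] are all distinct, so no two queens attack.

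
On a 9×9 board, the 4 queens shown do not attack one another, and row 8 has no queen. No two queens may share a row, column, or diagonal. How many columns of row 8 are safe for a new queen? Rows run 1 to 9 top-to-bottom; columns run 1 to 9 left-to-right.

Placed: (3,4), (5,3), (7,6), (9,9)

(3,4) attacks row 8 at column 4 and diagonals 9.
(5,3) attacks row 8 at column 3 and diagonals 6.
(7,6) attacks row 8 at column 6 and diagonals 5, 7.
(9,9) attacks row 8 at column 9 and diagonals 8.
Attacked columns: {3, 4, 5, 6, 7, 8, 9}. Safe: {1, 2}.

2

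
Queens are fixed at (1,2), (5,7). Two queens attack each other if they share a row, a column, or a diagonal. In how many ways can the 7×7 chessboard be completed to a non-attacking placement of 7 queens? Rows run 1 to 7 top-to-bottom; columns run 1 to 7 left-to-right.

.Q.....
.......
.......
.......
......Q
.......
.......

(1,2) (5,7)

Branch on row 2: col 5 → 2; col 6 → 0.
Sum: 2 + 0 = 2.

2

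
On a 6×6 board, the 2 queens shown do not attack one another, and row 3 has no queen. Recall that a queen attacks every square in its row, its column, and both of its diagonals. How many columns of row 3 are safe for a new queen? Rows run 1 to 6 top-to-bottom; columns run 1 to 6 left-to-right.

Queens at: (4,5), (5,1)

1

(4,5) attacks row 3 at column 5 and diagonals 4, 6.
(5,1) attacks row 3 at column 1 and diagonals 3.
Attacked columns: {1, 3, 4, 5, 6}. Safe: {2}.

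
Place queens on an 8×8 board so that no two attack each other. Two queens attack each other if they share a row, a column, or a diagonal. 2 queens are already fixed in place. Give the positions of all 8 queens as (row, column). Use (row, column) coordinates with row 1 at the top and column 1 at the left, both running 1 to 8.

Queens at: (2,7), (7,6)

Row 1: attacked by (2,7)→{6,7,8}; (7,6)→{6}. Safe: 1, 2, 3, 4, 5. Place at column 2.
Row 3: attacked by (1,2)→{2,4}; (2,7)→{6,7,8}; (7,6)→{2,6}. Safe: 1, 3, 5. Place at column 5.
Row 4: attacked by (1,2)→{2,5}; (2,7)→{5,7}; (3,5)→{4,5,6}; (7,6)→{3,6}. Safe: 1, 8. Place at column 8.
Row 5: attacked by (1,2)→{2,6}; (2,7)→{4,7}; (3,5)→{3,5,7}; (4,8)→{7,8}; (7,6)→{4,6,8}. Safe: 1. Place at column 1.
Row 6: attacked by (1,2)→{2,7}; (2,7)→{3,7}; (3,5)→{2,5,8}; (4,8)→{6,8}; (5,1)→{1,2}; (7,6)→{5,6,7}. Safe: 4. Place at column 4.
Row 8: attacked by (1,2)→{2}; (2,7)→{1,7}; (3,5)→{5}; (4,8)→{4,8}; (5,1)→{1,4}; (6,4)→{2,4,6}; (7,6)→{5,6,7}. Safe: 3. Place at column 3.
Columns [2, 7, 5, 8, 1, 4, 6, 3], r−c [-1, -5, -2, -4, 4, 2, 1, 5], r+c [3, 9, 8, 12, 6, 10, 13, 11] are all distinct, so no two queens attack.

(1,2) (2,7) (3,5) (4,8) (5,1) (6,4) (7,6) (8,3)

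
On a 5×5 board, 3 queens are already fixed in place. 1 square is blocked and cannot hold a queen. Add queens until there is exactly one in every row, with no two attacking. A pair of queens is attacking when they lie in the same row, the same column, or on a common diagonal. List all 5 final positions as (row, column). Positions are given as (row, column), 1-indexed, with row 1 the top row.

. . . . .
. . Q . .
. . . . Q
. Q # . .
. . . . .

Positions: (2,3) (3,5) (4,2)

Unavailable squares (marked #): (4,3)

Row 1: attacked by (2,3)→{2,3,4}; (3,5)→{3,5}; (4,2)→{2,5}. Safe: 1. Place at column 1.
Row 5: attacked by (1,1)→{1,5}; (2,3)→{3}; (3,5)→{3,5}; (4,2)→{1,2,3}. Safe: 4. Place at column 4.
Columns [1, 3, 5, 2, 4], r−c [0, -1, -2, 2, 1], r+c [2, 5, 8, 6, 9] are all distinct, so no two queens attack.

(1,1) (2,3) (3,5) (4,2) (5,4)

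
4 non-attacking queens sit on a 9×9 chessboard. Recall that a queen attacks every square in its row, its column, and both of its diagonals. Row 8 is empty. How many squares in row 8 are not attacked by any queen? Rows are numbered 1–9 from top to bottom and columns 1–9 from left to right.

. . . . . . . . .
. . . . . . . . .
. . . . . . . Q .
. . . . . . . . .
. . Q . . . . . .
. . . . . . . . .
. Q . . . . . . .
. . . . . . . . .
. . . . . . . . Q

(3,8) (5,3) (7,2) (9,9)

(3,8) attacks row 8 at column 8 and diagonals 3.
(5,3) attacks row 8 at column 3 and diagonals 6.
(7,2) attacks row 8 at column 2 and diagonals 1, 3.
(9,9) attacks row 8 at column 9 and diagonals 8.
Attacked columns: {1, 2, 3, 6, 8, 9}. Safe: {4, 5, 7}.

3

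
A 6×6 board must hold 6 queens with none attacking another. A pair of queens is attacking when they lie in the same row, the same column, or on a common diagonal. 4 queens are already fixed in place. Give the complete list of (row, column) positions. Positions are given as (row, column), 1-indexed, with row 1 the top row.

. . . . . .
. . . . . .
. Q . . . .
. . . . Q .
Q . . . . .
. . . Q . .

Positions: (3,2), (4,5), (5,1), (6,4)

Row 1: attacked by (3,2)→{2,4}; (4,5)→{2,5}; (5,1)→{1,5}; (6,4)→{4}. Safe: 3, 6. Place at column 3.
Row 2: attacked by (1,3)→{2,3,4}; (3,2)→{1,2,3}; (4,5)→{3,5}; (5,1)→{1,4}; (6,4)→{4}. Safe: 6. Place at column 6.
Columns [3, 6, 2, 5, 1, 4], r−c [-2, -4, 1, -1, 4, 2], r+c [4, 8, 5, 9, 6, 10] are all distinct, so no two queens attack.

(1,3) (2,6) (3,2) (4,5) (5,1) (6,4)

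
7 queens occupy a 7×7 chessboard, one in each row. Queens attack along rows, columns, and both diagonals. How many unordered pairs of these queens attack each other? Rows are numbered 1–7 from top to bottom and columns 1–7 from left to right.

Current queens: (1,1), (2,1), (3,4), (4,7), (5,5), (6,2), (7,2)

3

Same column: (1,1)–(2,1) (column 1); (6,2)–(7,2) (column 2).
Same diagonal: (1,1)–(5,5) (|1−5| = |1−5| = 4).
Total attacking pairs: 3.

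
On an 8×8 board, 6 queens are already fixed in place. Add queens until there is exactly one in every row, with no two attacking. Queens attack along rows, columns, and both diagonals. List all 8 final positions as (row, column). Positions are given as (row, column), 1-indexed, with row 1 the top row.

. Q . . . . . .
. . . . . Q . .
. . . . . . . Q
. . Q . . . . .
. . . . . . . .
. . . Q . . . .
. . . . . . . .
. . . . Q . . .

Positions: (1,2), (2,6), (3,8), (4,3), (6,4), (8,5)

Row 5: attacked by (1,2)→{2,6}; (2,6)→{3,6}; (3,8)→{6,8}; (4,3)→{2,3,4}; (6,4)→{3,4,5}; (8,5)→{2,5,8}. Safe: 1, 7. Place at column 1.
Row 7: attacked by (1,2)→{2,8}; (2,6)→{1,6}; (3,8)→{4,8}; (4,3)→{3,6}; (5,1)→{1,3}; (6,4)→{3,4,5}; (8,5)→{4,5,6}. Safe: 7. Place at column 7.
Columns [2, 6, 8, 3, 1, 4, 7, 5], r−c [-1, -4, -5, 1, 4, 2, 0, 3], r+c [3, 8, 11, 7, 6, 10, 14, 13] are all distinct, so no two queens attack.

(1,2) (2,6) (3,8) (4,3) (5,1) (6,4) (7,7) (8,5)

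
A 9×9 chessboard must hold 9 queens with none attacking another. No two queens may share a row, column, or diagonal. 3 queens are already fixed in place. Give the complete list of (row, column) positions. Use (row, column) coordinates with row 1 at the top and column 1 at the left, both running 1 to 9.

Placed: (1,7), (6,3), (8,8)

(1,7) (2,9) (3,2) (4,6) (5,1) (6,3) (7,5) (8,8) (9,4)

Row 2: attacked by (1,7)→{6,7,8}; (6,3)→{3,7}; (8,8)→{2,8}. Safe: 1, 4, 5, 9. Place at column 9.
Row 3: attacked by (1,7)→{5,7,9}; (2,9)→{8,9}; (6,3)→{3,6}; (8,8)→{3,8}. Safe: 1, 2, 4. Place at column 2.
Row 4: attacked by (1,7)→{4,7}; (2,9)→{7,9}; (3,2)→{1,2,3}; (6,3)→{1,3,5}; (8,8)→{4,8}. Safe: 6. Place at column 6.
Row 5: attacked by (1,7)→{3,7}; (2,9)→{6,9}; (3,2)→{2,4}; (4,6)→{5,6,7}; (6,3)→{2,3,4}; (8,8)→{5,8}. Safe: 1. Place at column 1.
Row 7: attacked by (1,7)→{1,7}; (2,9)→{4,9}; (3,2)→{2,6}; (4,6)→{3,6,9}; (5,1)→{1,3}; (6,3)→{2,3,4}; (8,8)→{7,8,9}. Safe: 5. Place at column 5.
Row 9: attacked by (1,7)→{7}; (2,9)→{2,9}; (3,2)→{2,8}; (4,6)→{1,6}; (5,1)→{1,5}; (6,3)→{3,6}; (7,5)→{3,5,7}; (8,8)→{7,8,9}. Safe: 4. Place at column 4.
Columns [7, 9, 2, 6, 1, 3, 5, 8, 4], r−c [-6, -7, 1, -2, 4, 3, 2, 0, 5], r+c [8, 11, 5, 10, 6, 9, 12, 16, 13] are all distinct, so no two queens attack.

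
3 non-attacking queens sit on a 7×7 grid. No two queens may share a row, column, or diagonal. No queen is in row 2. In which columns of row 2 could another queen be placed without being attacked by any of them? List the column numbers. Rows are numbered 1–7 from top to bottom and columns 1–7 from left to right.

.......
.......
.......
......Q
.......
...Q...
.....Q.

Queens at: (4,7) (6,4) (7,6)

columns 2, 3

(4,7) attacks row 2 at column 7 and diagonals 5.
(6,4) attacks row 2 at column 4.
(7,6) attacks row 2 at column 6 and diagonals 1.
Attacked columns: {1, 4, 5, 6, 7}. Safe: {2, 3}.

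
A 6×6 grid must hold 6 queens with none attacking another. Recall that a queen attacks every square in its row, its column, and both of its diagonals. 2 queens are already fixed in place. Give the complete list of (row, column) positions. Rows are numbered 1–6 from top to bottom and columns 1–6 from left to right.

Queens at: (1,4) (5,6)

Row 2: attacked by (1,4)→{3,4,5}; (5,6)→{3,6}. Safe: 1, 2. Place at column 1.
Row 3: attacked by (1,4)→{2,4,6}; (2,1)→{1,2}; (5,6)→{4,6}. Safe: 3, 5. Place at column 5.
Row 4: attacked by (1,4)→{1,4}; (2,1)→{1,3}; (3,5)→{4,5,6}; (5,6)→{5,6}. Safe: 2. Place at column 2.
Row 6: attacked by (1,4)→{4}; (2,1)→{1,5}; (3,5)→{2,5}; (4,2)→{2,4}; (5,6)→{5,6}. Safe: 3. Place at column 3.
Columns [4, 1, 5, 2, 6, 3], r−c [-3, 1, -2, 2, -1, 3], r+c [5, 3, 8, 6, 11, 9] are all distinct, so no two queens attack.

(1,4) (2,1) (3,5) (4,2) (5,6) (6,3)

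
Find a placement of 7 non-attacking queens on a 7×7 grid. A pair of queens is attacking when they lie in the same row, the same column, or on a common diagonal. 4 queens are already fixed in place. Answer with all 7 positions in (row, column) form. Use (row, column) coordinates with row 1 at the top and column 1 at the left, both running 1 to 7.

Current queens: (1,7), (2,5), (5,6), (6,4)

Row 3: attacked by (1,7)→{5,7}; (2,5)→{4,5,6}; (5,6)→{4,6}; (6,4)→{1,4,7}. Safe: 2, 3. Place at column 3.
Row 4: attacked by (1,7)→{4,7}; (2,5)→{3,5,7}; (3,3)→{2,3,4}; (5,6)→{5,6,7}; (6,4)→{2,4,6}. Safe: 1. Place at column 1.
Row 7: attacked by (1,7)→{1,7}; (2,5)→{5}; (3,3)→{3,7}; (4,1)→{1,4}; (5,6)→{4,6}; (6,4)→{3,4,5}. Safe: 2. Place at column 2.
Columns [7, 5, 3, 1, 6, 4, 2], r−c [-6, -3, 0, 3, -1, 2, 5], r+c [8, 7, 6, 5, 11, 10, 9] are all distinct, so no two queens attack.

(1,7) (2,5) (3,3) (4,1) (5,6) (6,4) (7,2)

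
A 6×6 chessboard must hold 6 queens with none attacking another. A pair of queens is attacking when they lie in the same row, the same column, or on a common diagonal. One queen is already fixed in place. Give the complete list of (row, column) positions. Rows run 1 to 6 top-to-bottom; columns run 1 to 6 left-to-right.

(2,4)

(1,2) (2,4) (3,6) (4,1) (5,3) (6,5)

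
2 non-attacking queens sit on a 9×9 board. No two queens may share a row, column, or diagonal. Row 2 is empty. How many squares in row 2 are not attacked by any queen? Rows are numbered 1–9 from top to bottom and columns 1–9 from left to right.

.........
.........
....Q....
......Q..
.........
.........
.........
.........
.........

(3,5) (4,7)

4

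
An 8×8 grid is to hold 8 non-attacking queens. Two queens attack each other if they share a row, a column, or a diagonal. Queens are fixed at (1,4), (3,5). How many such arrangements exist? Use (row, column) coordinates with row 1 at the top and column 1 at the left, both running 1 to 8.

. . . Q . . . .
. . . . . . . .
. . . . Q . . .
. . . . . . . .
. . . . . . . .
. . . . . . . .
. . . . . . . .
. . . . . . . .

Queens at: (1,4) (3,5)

6

Branch on row 2: col 1 → 2; col 2 → 1; col 7 → 2; col 8 → 1.
Sum: 2 + 1 + 2 + 1 = 6.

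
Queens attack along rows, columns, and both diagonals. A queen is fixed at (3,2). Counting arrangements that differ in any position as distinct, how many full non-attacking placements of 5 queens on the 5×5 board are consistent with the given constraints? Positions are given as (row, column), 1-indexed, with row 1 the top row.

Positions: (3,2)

Branch on row 1: col 1 → 1; col 3 → 1; col 5 → 0.
Sum: 1 + 1 + 0 = 2.

2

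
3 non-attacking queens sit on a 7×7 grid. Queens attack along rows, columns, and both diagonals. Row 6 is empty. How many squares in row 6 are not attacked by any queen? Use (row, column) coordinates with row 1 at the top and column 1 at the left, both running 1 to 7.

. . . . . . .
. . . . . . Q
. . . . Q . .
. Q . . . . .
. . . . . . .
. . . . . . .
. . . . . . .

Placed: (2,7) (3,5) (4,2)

2

(2,7) attacks row 6 at column 7 and diagonals 3.
(3,5) attacks row 6 at column 5 and diagonals 2.
(4,2) attacks row 6 at column 2 and diagonals 4.
Attacked columns: {2, 3, 4, 5, 7}. Safe: {1, 6}.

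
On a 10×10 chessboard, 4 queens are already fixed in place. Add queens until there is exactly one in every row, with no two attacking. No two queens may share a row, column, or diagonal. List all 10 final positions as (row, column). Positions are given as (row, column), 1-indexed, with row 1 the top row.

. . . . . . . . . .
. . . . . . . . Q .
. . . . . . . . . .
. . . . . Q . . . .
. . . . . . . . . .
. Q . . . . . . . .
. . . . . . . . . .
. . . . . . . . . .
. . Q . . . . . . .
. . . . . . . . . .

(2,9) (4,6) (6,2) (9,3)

(1,5) (2,9) (3,4) (4,6) (5,10) (6,2) (7,7) (8,1) (9,3) (10,8)

Row 1: attacked by (2,9)→{8,9,10}; (4,6)→{3,6,9}; (6,2)→{2,7}; (9,3)→{3}. Safe: 1, 4, 5. Place at column 5.
Row 3: attacked by (1,5)→{3,5,7}; (2,9)→{8,9,10}; (4,6)→{5,6,7}; (6,2)→{2,5}; (9,3)→{3,9}. Safe: 1, 4. Place at column 4.
Row 5: attacked by (1,5)→{1,5,9}; (2,9)→{6,9}; (3,4)→{2,4,6}; (4,6)→{5,6,7}; (6,2)→{1,2,3}; (9,3)→{3,7}. Safe: 8, 10. Place at column 10.
Row 7: attacked by (1,5)→{5}; (2,9)→{4,9}; (3,4)→{4,8}; (4,6)→{3,6,9}; (5,10)→{8,10}; (6,2)→{1,2,3}; (9,3)→{1,3,5}. Safe: 7. Place at column 7.
Row 8: attacked by (1,5)→{5}; (2,9)→{3,9}; (3,4)→{4,9}; (4,6)→{2,6,10}; (5,10)→{7,10}; (6,2)→{2,4}; (7,7)→{6,7,8}; (9,3)→{2,3,4}. Safe: 1. Place at column 1.
Row 10: attacked by (1,5)→{5}; (2,9)→{1,9}; (3,4)→{4}; (4,6)→{6}; (5,10)→{5,10}; (6,2)→{2,6}; (7,7)→{4,7,10}; (8,1)→{1,3}; (9,3)→{2,3,4}. Safe: 8. Place at column 8.
Columns [5, 9, 4, 6, 10, 2, 7, 1, 3, 8], r−c [-4, -7, -1, -2, -5, 4, 0, 7, 6, 2], r+c [6, 11, 7, 10, 15, 8, 14, 9, 12, 18] are all distinct, so no two queens attack.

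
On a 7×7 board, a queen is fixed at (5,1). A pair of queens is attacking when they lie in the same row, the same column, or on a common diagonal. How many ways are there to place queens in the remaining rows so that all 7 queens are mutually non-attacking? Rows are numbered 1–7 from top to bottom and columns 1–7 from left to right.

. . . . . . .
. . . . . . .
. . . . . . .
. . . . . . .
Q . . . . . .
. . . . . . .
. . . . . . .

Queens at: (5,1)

6

Branch on row 1: col 2 → 2; col 3 → 1; col 4 → 0; col 6 → 2; col 7 → 1.
Sum: 2 + 1 + 0 + 2 + 1 = 6.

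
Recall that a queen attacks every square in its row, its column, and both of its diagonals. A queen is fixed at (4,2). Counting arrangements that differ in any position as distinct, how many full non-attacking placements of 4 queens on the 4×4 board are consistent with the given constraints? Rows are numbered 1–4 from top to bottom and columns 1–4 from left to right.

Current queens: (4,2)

1

Branch on row 1: col 1 → 0; col 3 → 1; col 4 → 0.
Sum: 0 + 1 + 0 = 1.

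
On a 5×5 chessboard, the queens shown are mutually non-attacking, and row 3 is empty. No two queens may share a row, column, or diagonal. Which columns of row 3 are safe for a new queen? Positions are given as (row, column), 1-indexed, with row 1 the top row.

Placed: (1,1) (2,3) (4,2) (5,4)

(1,1) attacks row 3 at column 1 and diagonals 3.
(2,3) attacks row 3 at column 3 and diagonals 2, 4.
(4,2) attacks row 3 at column 2 and diagonals 1, 3.
(5,4) attacks row 3 at column 4 and diagonals 2.
Attacked columns: {1, 2, 3, 4}. Safe: {5}.

columns 5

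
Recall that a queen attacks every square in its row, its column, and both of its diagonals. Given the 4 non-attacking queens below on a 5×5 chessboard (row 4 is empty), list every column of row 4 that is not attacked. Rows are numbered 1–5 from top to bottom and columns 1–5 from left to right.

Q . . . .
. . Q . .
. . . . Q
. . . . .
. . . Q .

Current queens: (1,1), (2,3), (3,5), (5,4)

(1,1) attacks row 4 at column 1 and diagonals 4.
(2,3) attacks row 4 at column 3 and diagonals 1, 5.
(3,5) attacks row 4 at column 5 and diagonals 4.
(5,4) attacks row 4 at column 4 and diagonals 3, 5.
Attacked columns: {1, 3, 4, 5}. Safe: {2}.

columns 2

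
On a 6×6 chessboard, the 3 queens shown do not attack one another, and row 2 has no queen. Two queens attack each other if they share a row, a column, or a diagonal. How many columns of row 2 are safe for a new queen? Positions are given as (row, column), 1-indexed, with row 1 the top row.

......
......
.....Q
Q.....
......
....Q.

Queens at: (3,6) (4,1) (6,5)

(3,6) attacks row 2 at column 6 and diagonals 5.
(4,1) attacks row 2 at column 1 and diagonals 3.
(6,5) attacks row 2 at column 5 and diagonals 1.
Attacked columns: {1, 3, 5, 6}. Safe: {2, 4}.

2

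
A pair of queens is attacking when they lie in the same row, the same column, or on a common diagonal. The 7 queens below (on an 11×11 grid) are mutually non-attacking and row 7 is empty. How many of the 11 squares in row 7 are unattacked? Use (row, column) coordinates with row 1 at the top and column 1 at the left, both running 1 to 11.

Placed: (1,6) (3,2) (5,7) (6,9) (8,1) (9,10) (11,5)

(1,6) attacks row 7 at column 6.
(3,2) attacks row 7 at column 2 and diagonals 6.
(5,7) attacks row 7 at column 7 and diagonals 5, 9.
(6,9) attacks row 7 at column 9 and diagonals 8, 10.
(8,1) attacks row 7 at column 1 and diagonals 2.
(9,10) attacks row 7 at column 10 and diagonals 8.
(11,5) attacks row 7 at column 5 and diagonals 1, 9.
Attacked columns: {1, 2, 5, 6, 7, 8, 9, 10}. Safe: {3, 4, 11}.

3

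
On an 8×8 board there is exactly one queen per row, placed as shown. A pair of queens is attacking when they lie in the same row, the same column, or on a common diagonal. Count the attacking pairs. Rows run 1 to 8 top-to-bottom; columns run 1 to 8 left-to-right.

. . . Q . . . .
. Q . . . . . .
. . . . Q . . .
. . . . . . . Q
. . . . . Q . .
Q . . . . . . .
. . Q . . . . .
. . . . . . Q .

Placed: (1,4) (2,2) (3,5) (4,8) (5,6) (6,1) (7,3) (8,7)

0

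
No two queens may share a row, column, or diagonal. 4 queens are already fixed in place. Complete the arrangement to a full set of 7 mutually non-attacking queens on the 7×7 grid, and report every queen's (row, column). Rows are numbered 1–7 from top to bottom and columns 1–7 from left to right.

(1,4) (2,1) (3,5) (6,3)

(1,4) (2,1) (3,5) (4,2) (5,6) (6,3) (7,7)

Row 4: attacked by (1,4)→{1,4,7}; (2,1)→{1,3}; (3,5)→{4,5,6}; (6,3)→{1,3,5}. Safe: 2. Place at column 2.
Row 5: attacked by (1,4)→{4}; (2,1)→{1,4}; (3,5)→{3,5,7}; (4,2)→{1,2,3}; (6,3)→{2,3,4}. Safe: 6. Place at column 6.
Row 7: attacked by (1,4)→{4}; (2,1)→{1,6}; (3,5)→{1,5}; (4,2)→{2,5}; (5,6)→{4,6}; (6,3)→{2,3,4}. Safe: 7. Place at column 7.
Columns [4, 1, 5, 2, 6, 3, 7], r−c [-3, 1, -2, 2, -1, 3, 0], r+c [5, 3, 8, 6, 11, 9, 14] are all distinct, so no two queens attack.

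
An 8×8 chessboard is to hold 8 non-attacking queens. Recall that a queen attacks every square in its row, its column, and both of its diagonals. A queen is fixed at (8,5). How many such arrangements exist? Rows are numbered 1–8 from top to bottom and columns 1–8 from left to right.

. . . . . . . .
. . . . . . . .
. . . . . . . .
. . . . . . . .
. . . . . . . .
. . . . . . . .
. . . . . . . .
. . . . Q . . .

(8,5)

18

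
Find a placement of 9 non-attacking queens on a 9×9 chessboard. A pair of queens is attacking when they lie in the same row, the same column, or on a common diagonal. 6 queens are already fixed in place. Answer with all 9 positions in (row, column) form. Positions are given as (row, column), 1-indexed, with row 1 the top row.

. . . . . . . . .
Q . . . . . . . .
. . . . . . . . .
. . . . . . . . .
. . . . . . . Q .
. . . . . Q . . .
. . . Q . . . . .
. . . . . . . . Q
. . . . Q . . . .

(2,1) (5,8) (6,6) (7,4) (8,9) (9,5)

(1,3) (2,1) (3,7) (4,2) (5,8) (6,6) (7,4) (8,9) (9,5)

Row 1: attacked by (2,1)→{1,2}; (5,8)→{4,8}; (6,6)→{1,6}; (7,4)→{4}; (8,9)→{2,9}; (9,5)→{5}. Safe: 3, 7. Place at column 3.
Row 3: attacked by (1,3)→{1,3,5}; (2,1)→{1,2}; (5,8)→{6,8}; (6,6)→{3,6,9}; (7,4)→{4,8}; (8,9)→{4,9}; (9,5)→{5}. Safe: 7. Place at column 7.
Row 4: attacked by (1,3)→{3,6}; (2,1)→{1,3}; (3,7)→{6,7,8}; (5,8)→{7,8,9}; (6,6)→{4,6,8}; (7,4)→{1,4,7}; (8,9)→{5,9}; (9,5)→{5}. Safe: 2. Place at column 2.
Columns [3, 1, 7, 2, 8, 6, 4, 9, 5], r−c [-2, 1, -4, 2, -3, 0, 3, -1, 4], r+c [4, 3, 10, 6, 13, 12, 11, 17, 14] are all distinct, so no two queens attack.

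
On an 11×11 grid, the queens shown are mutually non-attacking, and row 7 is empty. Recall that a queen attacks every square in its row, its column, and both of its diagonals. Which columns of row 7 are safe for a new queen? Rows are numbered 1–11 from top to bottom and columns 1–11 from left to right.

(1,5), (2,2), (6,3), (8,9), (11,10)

columns 1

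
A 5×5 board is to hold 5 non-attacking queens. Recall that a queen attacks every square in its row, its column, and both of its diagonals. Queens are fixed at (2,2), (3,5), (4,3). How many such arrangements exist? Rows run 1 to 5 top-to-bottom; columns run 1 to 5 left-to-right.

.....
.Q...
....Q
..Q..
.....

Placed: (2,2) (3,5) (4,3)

Branch on row 1: col 4 → 1.
Sum: 1 = 1.

1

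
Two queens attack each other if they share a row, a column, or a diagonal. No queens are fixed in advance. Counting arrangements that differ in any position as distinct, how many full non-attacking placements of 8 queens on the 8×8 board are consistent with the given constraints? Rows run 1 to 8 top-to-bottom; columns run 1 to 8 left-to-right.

92

Branch on row 1: col 1 → 4; col 2 → 8; col 3 → 16; col 4 → 18; col 5 → 18; col 6 → 16; col 7 → 8; col 8 → 4.
Sum: 4 + 8 + 16 + 18 + 18 + 16 + 8 + 4 = 92.
(This is the classic 8-queens count.)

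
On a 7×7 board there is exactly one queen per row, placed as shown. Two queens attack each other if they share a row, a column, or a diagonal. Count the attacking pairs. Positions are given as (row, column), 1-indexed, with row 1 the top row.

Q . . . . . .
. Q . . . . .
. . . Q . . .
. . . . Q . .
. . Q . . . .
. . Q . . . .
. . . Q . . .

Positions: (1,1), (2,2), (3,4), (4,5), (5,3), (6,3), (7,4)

Same column: (3,4)–(7,4) (column 4); (5,3)–(6,3) (column 3).
Same diagonal: (1,1)–(2,2) (|1−2| = |1−2| = 1); (3,4)–(4,5) (|3−4| = |4−5| = 1); (4,5)–(6,3) (|4−6| = |5−3| = 2); (6,3)–(7,4) (|6−7| = |3−4| = 1).
Total attacking pairs: 6.

6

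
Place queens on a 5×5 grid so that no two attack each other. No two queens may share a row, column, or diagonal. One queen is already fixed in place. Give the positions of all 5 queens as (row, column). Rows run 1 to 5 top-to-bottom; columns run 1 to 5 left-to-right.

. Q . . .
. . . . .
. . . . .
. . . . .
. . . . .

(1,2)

Row 2: attacked by (1,2)→{1,2,3}. Safe: 4, 5. Place at column 5.
Row 3: attacked by (1,2)→{2,4}; (2,5)→{4,5}. Safe: 1, 3. Place at column 3.
Row 4: attacked by (1,2)→{2,5}; (2,5)→{3,5}; (3,3)→{2,3,4}. Safe: 1. Place at column 1.
Row 5: attacked by (1,2)→{2}; (2,5)→{2,5}; (3,3)→{1,3,5}; (4,1)→{1,2}. Safe: 4. Place at column 4.
Columns [2, 5, 3, 1, 4], r−c [-1, -3, 0, 3, 1], r+c [3, 7, 6, 5, 9] are all distinct, so no two queens attack.

(1,2) (2,5) (3,3) (4,1) (5,4)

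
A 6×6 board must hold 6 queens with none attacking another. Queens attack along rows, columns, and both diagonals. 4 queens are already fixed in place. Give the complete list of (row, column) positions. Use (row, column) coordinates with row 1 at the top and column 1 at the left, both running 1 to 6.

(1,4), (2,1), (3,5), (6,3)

(1,4) (2,1) (3,5) (4,2) (5,6) (6,3)

Row 4: attacked by (1,4)→{1,4}; (2,1)→{1,3}; (3,5)→{4,5,6}; (6,3)→{1,3,5}. Safe: 2. Place at column 2.
Row 5: attacked by (1,4)→{4}; (2,1)→{1,4}; (3,5)→{3,5}; (4,2)→{1,2,3}; (6,3)→{2,3,4}. Safe: 6. Place at column 6.
Columns [4, 1, 5, 2, 6, 3], r−c [-3, 1, -2, 2, -1, 3], r+c [5, 3, 8, 6, 11, 9] are all distinct, so no two queens attack.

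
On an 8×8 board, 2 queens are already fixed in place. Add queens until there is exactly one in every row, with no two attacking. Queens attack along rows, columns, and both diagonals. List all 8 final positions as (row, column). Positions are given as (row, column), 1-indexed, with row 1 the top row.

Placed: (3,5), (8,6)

(1,8) (2,2) (3,5) (4,3) (5,1) (6,7) (7,4) (8,6)

Row 1: attacked by (3,5)→{3,5,7}; (8,6)→{6}. Safe: 1, 2, 4, 8. Place at column 8.
Row 2: attacked by (1,8)→{7,8}; (3,5)→{4,5,6}; (8,6)→{6}. Safe: 1, 2, 3. Place at column 2.
Row 4: attacked by (1,8)→{5,8}; (2,2)→{2,4}; (3,5)→{4,5,6}; (8,6)→{2,6}. Safe: 1, 3, 7. Place at column 3.
Row 5: attacked by (1,8)→{4,8}; (2,2)→{2,5}; (3,5)→{3,5,7}; (4,3)→{2,3,4}; (8,6)→{3,6}. Safe: 1. Place at column 1.
Row 6: attacked by (1,8)→{3,8}; (2,2)→{2,6}; (3,5)→{2,5,8}; (4,3)→{1,3,5}; (5,1)→{1,2}; (8,6)→{4,6,8}. Safe: 7. Place at column 7.
Row 7: attacked by (1,8)→{2,8}; (2,2)→{2,7}; (3,5)→{1,5}; (4,3)→{3,6}; (5,1)→{1,3}; (6,7)→{6,7,8}; (8,6)→{5,6,7}. Safe: 4. Place at column 4.
Columns [8, 2, 5, 3, 1, 7, 4, 6], r−c [-7, 0, -2, 1, 4, -1, 3, 2], r+c [9, 4, 8, 7, 6, 13, 11, 14] are all distinct, so no two queens attack.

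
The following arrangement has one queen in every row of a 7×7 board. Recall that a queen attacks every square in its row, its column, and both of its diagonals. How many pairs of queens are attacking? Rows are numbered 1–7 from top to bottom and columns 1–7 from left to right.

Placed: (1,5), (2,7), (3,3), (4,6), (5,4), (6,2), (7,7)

4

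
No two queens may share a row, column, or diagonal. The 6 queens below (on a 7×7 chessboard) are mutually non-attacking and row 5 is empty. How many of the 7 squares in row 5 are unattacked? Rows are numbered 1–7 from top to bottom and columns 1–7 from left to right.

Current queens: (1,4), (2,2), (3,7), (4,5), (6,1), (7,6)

(1,4) attacks row 5 at column 4.
(2,2) attacks row 5 at column 2 and diagonals 5.
(3,7) attacks row 5 at column 7 and diagonals 5.
(4,5) attacks row 5 at column 5 and diagonals 4, 6.
(6,1) attacks row 5 at column 1 and diagonals 2.
(7,6) attacks row 5 at column 6 and diagonals 4.
Attacked columns: {1, 2, 4, 5, 6, 7}. Safe: {3}.

1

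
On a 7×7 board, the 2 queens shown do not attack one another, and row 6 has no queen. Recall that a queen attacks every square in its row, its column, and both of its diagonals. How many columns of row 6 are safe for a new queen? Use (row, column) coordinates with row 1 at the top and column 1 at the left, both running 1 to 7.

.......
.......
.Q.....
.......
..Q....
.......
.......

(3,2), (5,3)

(3,2) attacks row 6 at column 2 and diagonals 5.
(5,3) attacks row 6 at column 3 and diagonals 2, 4.
Attacked columns: {2, 3, 4, 5}. Safe: {1, 6, 7}.

3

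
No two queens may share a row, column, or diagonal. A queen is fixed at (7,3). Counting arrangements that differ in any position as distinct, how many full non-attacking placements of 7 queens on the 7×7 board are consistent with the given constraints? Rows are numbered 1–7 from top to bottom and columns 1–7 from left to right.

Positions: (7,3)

6

Branch on row 1: col 1 → 1; col 2 → 0; col 4 → 1; col 5 → 2; col 6 → 1; col 7 → 1.
Sum: 1 + 0 + 1 + 2 + 1 + 1 = 6.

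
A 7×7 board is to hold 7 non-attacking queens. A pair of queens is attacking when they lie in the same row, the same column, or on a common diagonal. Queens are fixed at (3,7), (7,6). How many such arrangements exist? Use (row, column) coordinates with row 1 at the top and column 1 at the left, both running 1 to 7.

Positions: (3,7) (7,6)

2

Branch on row 1: col 1 → 0; col 2 → 1; col 3 → 0; col 4 → 1.
Sum: 0 + 1 + 0 + 1 = 2.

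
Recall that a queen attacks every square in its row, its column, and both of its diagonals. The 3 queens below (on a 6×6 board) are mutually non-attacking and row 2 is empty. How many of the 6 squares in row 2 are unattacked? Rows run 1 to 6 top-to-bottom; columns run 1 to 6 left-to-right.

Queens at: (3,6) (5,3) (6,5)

(3,6) attacks row 2 at column 6 and diagonals 5.
(5,3) attacks row 2 at column 3 and diagonals 6.
(6,5) attacks row 2 at column 5 and diagonals 1.
Attacked columns: {1, 3, 5, 6}. Safe: {2, 4}.

2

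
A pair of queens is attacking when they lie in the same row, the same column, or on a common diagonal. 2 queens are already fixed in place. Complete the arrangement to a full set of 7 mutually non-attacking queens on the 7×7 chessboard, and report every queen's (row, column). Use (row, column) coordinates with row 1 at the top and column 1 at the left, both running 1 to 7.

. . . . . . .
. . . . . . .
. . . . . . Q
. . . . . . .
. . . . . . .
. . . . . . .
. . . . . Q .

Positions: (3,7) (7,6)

(1,4) (2,2) (3,7) (4,5) (5,3) (6,1) (7,6)

Row 1: attacked by (3,7)→{5,7}; (7,6)→{6}. Safe: 1, 2, 3, 4. Place at column 4.
Row 2: attacked by (1,4)→{3,4,5}; (3,7)→{6,7}; (7,6)→{1,6}. Safe: 2. Place at column 2.
Row 4: attacked by (1,4)→{1,4,7}; (2,2)→{2,4}; (3,7)→{6,7}; (7,6)→{3,6}. Safe: 5. Place at column 5.
Row 5: attacked by (1,4)→{4}; (2,2)→{2,5}; (3,7)→{5,7}; (4,5)→{4,5,6}; (7,6)→{4,6}. Safe: 1, 3. Place at column 3.
Row 6: attacked by (1,4)→{4}; (2,2)→{2,6}; (3,7)→{4,7}; (4,5)→{3,5,7}; (5,3)→{2,3,4}; (7,6)→{5,6,7}. Safe: 1. Place at column 1.
Columns [4, 2, 7, 5, 3, 1, 6], r−c [-3, 0, -4, -1, 2, 5, 1], r+c [5, 4, 10, 9, 8, 7, 13] are all distinct, so no two queens attack.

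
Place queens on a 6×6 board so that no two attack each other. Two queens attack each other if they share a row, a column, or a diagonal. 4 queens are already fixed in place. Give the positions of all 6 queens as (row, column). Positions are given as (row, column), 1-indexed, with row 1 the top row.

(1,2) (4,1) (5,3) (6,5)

(1,2) (2,4) (3,6) (4,1) (5,3) (6,5)

Row 2: attacked by (1,2)→{1,2,3}; (4,1)→{1,3}; (5,3)→{3,6}; (6,5)→{1,5}. Safe: 4. Place at column 4.
Row 3: attacked by (1,2)→{2,4}; (2,4)→{3,4,5}; (4,1)→{1,2}; (5,3)→{1,3,5}; (6,5)→{2,5}. Safe: 6. Place at column 6.
Columns [2, 4, 6, 1, 3, 5], r−c [-1, -2, -3, 3, 2, 1], r+c [3, 6, 9, 5, 8, 11] are all distinct, so no two queens attack.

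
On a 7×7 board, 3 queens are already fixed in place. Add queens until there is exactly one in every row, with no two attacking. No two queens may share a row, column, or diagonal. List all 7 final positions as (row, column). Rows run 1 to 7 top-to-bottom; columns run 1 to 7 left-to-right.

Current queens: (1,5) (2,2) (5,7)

Row 3: attacked by (1,5)→{3,5,7}; (2,2)→{1,2,3}; (5,7)→{5,7}. Safe: 4, 6. Place at column 6.
Row 4: attacked by (1,5)→{2,5}; (2,2)→{2,4}; (3,6)→{5,6,7}; (5,7)→{6,7}. Safe: 1, 3. Place at column 3.
Row 6: attacked by (1,5)→{5}; (2,2)→{2,6}; (3,6)→{3,6}; (4,3)→{1,3,5}; (5,7)→{6,7}. Safe: 4. Place at column 4.
Row 7: attacked by (1,5)→{5}; (2,2)→{2,7}; (3,6)→{2,6}; (4,3)→{3,6}; (5,7)→{5,7}; (6,4)→{3,4,5}. Safe: 1. Place at column 1.
Columns [5, 2, 6, 3, 7, 4, 1], r−c [-4, 0, -3, 1, -2, 2, 6], r+c [6, 4, 9, 7, 12, 10, 8] are all distinct, so no two queens attack.

(1,5) (2,2) (3,6) (4,3) (5,7) (6,4) (7,1)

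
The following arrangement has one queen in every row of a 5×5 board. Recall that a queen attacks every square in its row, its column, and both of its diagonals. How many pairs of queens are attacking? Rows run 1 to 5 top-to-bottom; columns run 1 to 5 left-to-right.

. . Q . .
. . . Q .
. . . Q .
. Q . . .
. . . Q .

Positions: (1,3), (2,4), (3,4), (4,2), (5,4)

Same column: (2,4)–(3,4) (column 4); (2,4)–(5,4) (column 4); (3,4)–(5,4) (column 4).
Same diagonal: (1,3)–(2,4) (|1−2| = |3−4| = 1); (2,4)–(4,2) (|2−4| = |4−2| = 2).
Total attacking pairs: 5.

5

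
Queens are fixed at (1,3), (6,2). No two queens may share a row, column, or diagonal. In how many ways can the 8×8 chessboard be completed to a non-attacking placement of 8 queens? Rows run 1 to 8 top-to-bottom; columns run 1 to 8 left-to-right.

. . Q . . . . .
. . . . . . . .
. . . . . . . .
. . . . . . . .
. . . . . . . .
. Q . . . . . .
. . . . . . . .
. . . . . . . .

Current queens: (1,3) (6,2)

Branch on row 2: col 1 → 1; col 5 → 1; col 7 → 0; col 8 → 0.
Sum: 1 + 1 + 0 + 0 = 2.

2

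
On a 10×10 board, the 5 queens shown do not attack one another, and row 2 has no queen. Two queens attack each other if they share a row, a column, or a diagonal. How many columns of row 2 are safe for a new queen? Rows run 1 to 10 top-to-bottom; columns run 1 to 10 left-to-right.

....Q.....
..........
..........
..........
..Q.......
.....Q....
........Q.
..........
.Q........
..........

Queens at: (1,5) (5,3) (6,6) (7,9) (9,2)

3

(1,5) attacks row 2 at column 5 and diagonals 4, 6.
(5,3) attacks row 2 at column 3 and diagonals 6.
(6,6) attacks row 2 at column 6 and diagonals 2, 10.
(7,9) attacks row 2 at column 9 and diagonals 4.
(9,2) attacks row 2 at column 2 and diagonals 9.
Attacked columns: {2, 3, 4, 5, 6, 9, 10}. Safe: {1, 7, 8}.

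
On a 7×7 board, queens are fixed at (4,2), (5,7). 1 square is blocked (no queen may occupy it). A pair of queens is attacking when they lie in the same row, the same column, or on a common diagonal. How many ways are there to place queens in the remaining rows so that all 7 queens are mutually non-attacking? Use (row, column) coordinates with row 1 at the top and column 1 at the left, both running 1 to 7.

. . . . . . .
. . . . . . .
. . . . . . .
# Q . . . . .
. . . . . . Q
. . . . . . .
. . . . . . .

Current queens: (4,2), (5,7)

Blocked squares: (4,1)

Branch on row 1: col 1 → 1; col 4 → 0; col 6 → 0.
Sum: 1 + 0 + 0 = 1.

1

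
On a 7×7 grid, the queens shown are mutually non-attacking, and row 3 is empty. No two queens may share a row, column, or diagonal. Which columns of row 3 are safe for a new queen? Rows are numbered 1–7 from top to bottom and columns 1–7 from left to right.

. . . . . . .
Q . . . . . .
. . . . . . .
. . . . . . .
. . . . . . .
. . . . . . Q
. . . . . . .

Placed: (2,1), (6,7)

(2,1) attacks row 3 at column 1 and diagonals 2.
(6,7) attacks row 3 at column 7 and diagonals 4.
Attacked columns: {1, 2, 4, 7}. Safe: {3, 5, 6}.

columns 3, 5, 6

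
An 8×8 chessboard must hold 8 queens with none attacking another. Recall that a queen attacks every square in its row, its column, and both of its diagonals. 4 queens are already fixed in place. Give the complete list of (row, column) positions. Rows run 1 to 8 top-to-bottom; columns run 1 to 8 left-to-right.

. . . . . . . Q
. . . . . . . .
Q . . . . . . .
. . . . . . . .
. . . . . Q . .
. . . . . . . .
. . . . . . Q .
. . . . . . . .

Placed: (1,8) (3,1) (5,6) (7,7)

(1,8) (2,4) (3,1) (4,3) (5,6) (6,2) (7,7) (8,5)

Row 2: attacked by (1,8)→{7,8}; (3,1)→{1,2}; (5,6)→{3,6}; (7,7)→{2,7}. Safe: 4, 5. Place at column 4.
Row 4: attacked by (1,8)→{5,8}; (2,4)→{2,4,6}; (3,1)→{1,2}; (5,6)→{5,6,7}; (7,7)→{4,7}. Safe: 3. Place at column 3.
Row 6: attacked by (1,8)→{3,8}; (2,4)→{4,8}; (3,1)→{1,4}; (4,3)→{1,3,5}; (5,6)→{5,6,7}; (7,7)→{6,7,8}. Safe: 2. Place at column 2.
Row 8: attacked by (1,8)→{1,8}; (2,4)→{4}; (3,1)→{1,6}; (4,3)→{3,7}; (5,6)→{3,6}; (6,2)→{2,4}; (7,7)→{6,7,8}. Safe: 5. Place at column 5.
Columns [8, 4, 1, 3, 6, 2, 7, 5], r−c [-7, -2, 2, 1, -1, 4, 0, 3], r+c [9, 6, 4, 7, 11, 8, 14, 13] are all distinct, so no two queens attack.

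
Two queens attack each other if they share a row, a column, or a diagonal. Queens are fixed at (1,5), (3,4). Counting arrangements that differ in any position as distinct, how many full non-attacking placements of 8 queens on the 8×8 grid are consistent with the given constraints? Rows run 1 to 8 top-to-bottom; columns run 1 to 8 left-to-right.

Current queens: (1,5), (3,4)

6

Branch on row 2: col 1 → 1; col 2 → 2; col 7 → 1; col 8 → 2.
Sum: 1 + 2 + 1 + 2 = 6.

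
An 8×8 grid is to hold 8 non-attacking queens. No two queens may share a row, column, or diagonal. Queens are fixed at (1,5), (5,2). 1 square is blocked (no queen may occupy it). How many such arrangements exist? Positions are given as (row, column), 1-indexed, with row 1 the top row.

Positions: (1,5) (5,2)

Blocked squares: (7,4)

3

Branch on row 2: col 1 → 1; col 3 → 1; col 7 → 1; col 8 → 0.
Sum: 1 + 1 + 1 + 0 = 3.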